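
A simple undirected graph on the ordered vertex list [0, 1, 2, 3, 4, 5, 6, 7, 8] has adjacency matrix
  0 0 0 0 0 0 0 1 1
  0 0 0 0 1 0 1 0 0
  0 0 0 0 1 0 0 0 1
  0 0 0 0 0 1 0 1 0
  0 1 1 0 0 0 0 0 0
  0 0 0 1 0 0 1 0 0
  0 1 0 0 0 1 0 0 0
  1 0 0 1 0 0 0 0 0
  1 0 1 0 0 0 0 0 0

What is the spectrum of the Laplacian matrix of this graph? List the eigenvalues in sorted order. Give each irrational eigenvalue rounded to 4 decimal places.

[0, 0.4679, 0.4679, 1.6527, 1.6527, 3, 3, 3.8794, 3.8794]

Each diagonal entry of L is the vertex degree and each off-diagonal entry is -1 where an edge is present, 0 otherwise; in the order [0, 1, 2, 3, 4, 5, 6, 7, 8] the diagonal is [2, 2, 2, 2, 2, 2, 2, 2, 2]. Since every row of L sums to 0, the all-ones vector is in the kernel and 0 is an eigenvalue. The single zero eigenvalue shows the graph is connected. The largest eigenvalue, 3.8794, is at most the vertex count 9.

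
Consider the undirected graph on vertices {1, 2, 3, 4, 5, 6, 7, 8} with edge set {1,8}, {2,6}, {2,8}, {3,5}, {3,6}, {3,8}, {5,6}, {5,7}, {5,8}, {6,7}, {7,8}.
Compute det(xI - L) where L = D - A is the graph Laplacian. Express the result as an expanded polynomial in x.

x^8 - 22x^7 + 191x^6 - 830x^5 + 1880x^4 - 2068x^3 + 840x^2

Each diagonal entry of L is the vertex degree and each off-diagonal entry is -1 where an edge is present, 0 otherwise; in the order [1, 2, 3, 4, 5, 6, 7, 8] the diagonal is [1, 2, 3, 0, 4, 4, 3, 5]. L has integer entries, so p(x) = det(xI - L) has integer coefficients. Expanding the determinant yields x^8 - 22x^7 + 191x^6 - 830x^5 + 1880x^4 - 2068x^3 + 840x^2. The coefficient of x^7 equals -trace(L) = -22, matching the sum of degrees. The largest eigenvalue, 6.5341, is at most the vertex count 8.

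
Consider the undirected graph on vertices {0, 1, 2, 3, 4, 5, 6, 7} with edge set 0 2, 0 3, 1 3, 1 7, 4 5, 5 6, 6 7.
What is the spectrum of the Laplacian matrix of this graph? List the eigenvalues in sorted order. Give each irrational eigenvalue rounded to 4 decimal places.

Reading degrees in the order [0, 1, 2, 3, 4, 5, 6, 7] gives [2, 2, 1, 2, 1, 2, 2, 2]; set D = diag(2, 2, 1, 2, 1, 2, 2, 2) and form L = D - A. The multiplicity of 0 as a Laplacian eigenvalue equals the number of connected components. By the matrix-tree theorem the graph has (1/8) * product of the nonzero eigenvalues = 1 spanning tree. The largest eigenvalue, 3.8478, is at most the vertex count 8.

[0, 0.1522, 0.5858, 1.2346, 2, 2.7654, 3.4142, 3.8478]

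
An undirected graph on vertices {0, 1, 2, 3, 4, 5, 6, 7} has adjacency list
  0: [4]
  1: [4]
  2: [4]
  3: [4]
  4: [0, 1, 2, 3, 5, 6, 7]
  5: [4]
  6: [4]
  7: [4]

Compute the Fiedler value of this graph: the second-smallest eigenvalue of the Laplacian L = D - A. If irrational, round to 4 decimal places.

With the vertex order [0, 1, 2, 3, 4, 5, 6, 7], the degrees are [1, 1, 1, 1, 7, 1, 1, 1], giving D = diag(1, 1, 1, 1, 7, 1, 1, 1) and L = D - A. Computing the eigenvalues of L and sorting gives [0, 1, 1, 1, 1, 1, 1, 8]. The Fiedler value lambda_2 = 1 is strictly positive, so the graph is connected. The largest eigenvalue, 8, is at most the vertex count 8. By the matrix-tree theorem the graph has (1/8) * product of the nonzero eigenvalues = 1 spanning tree.

1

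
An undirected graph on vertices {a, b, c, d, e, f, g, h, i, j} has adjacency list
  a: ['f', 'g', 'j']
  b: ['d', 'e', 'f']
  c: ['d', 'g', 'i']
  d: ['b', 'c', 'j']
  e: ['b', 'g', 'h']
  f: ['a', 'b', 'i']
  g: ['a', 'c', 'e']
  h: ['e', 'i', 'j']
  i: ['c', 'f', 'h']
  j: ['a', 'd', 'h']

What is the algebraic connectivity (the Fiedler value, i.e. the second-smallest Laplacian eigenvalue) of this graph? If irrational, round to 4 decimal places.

With the vertex order [a, b, c, d, e, f, g, h, i, j], the degrees are [3, 3, 3, 3, 3, 3, 3, 3, 3, 3], giving D = diag(3, 3, 3, 3, 3, 3, 3, 3, 3, 3) and L = D - A. Computing the eigenvalues of L and sorting gives [0, 2, 2, 2, 2, 2, 5, 5, 5, 5]. The Fiedler value lambda_2 = 2 is strictly positive, so the graph is connected. By the matrix-tree theorem the graph has (1/10) * product of the nonzero eigenvalues = 2000 spanning trees.

2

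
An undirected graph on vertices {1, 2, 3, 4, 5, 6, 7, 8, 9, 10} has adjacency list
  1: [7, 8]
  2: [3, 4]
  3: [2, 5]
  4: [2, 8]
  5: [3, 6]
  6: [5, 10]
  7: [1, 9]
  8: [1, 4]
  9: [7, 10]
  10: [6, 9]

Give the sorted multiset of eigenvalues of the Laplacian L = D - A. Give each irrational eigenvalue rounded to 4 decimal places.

[0, 0.3820, 0.3820, 1.3820, 1.3820, 2.6180, 2.6180, 3.6180, 3.6180, 4]

Reading degrees in the order [1, 2, 3, 4, 5, 6, 7, 8, 9, 10] gives [2, 2, 2, 2, 2, 2, 2, 2, 2, 2]; set D = diag(2, 2, 2, 2, 2, 2, 2, 2, 2, 2) and form L = D - A. The multiplicity of 0 as a Laplacian eigenvalue equals the number of connected components. The eigenvalues sum to 20, which equals trace(L) = 2|E|.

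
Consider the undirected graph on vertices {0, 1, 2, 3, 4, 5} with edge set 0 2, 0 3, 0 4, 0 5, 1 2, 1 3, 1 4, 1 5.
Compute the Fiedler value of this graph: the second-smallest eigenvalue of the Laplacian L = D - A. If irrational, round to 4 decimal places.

Each diagonal entry of L is the vertex degree and each off-diagonal entry is -1 where an edge is present, 0 otherwise; in the order [0, 1, 2, 3, 4, 5] the diagonal is [4, 4, 2, 2, 2, 2]. The sorted Laplacian eigenvalues are [0, 2, 2, 2, 4, 6]; the algebraic connectivity is the second entry, 2. There is one zero in the spectrum, matching the 1 component.

2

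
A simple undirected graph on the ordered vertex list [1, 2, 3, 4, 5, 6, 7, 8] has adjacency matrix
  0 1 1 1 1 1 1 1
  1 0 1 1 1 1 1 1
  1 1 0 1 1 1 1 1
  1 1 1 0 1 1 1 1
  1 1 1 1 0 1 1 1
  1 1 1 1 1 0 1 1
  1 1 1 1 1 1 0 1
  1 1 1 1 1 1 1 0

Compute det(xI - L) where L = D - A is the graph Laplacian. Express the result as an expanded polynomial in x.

x^8 - 56x^7 + 1344x^6 - 17920x^5 + 143360x^4 - 688128x^3 + 1835008x^2 - 2097152x

Reading degrees in the order [1, 2, 3, 4, 5, 6, 7, 8] gives [7, 7, 7, 7, 7, 7, 7, 7]; set D = diag(7, 7, 7, 7, 7, 7, 7, 7) and form L = D - A. The eigenvalues of L are [0, 8, 8, 8, 8, 8, 8, 8]; the characteristic polynomial is the product of (x - lambda_i), which multiplies out to x^8 - 56x^7 + 1344x^6 - 17920x^5 + 143360x^4 - 688128x^3 + 1835008x^2 - 2097152x. The constant term is 0 because L is singular (the all-ones vector lies in its kernel). The largest eigenvalue, 8, is at most the vertex count 8.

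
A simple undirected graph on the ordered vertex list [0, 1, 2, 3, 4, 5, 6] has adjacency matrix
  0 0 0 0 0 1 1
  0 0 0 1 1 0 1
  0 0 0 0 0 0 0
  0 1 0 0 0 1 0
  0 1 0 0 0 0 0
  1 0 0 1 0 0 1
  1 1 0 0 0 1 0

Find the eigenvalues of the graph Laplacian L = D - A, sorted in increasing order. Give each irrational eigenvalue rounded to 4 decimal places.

[0, 0, 0.7216, 1.6826, 3, 3.7046, 4.8912]

With the vertex order [0, 1, 2, 3, 4, 5, 6], the degrees are [2, 3, 0, 2, 1, 3, 3], giving D = diag(2, 3, 0, 2, 1, 3, 3) and L = D - A. Diagonalising L (or applying a numerical eigensolver to the 7x7 matrix) gives the spectrum above. The 2 zero eigenvalues correspond to the 2 connected components. The eigenvalues sum to 14, which equals trace(L) = 2|E|.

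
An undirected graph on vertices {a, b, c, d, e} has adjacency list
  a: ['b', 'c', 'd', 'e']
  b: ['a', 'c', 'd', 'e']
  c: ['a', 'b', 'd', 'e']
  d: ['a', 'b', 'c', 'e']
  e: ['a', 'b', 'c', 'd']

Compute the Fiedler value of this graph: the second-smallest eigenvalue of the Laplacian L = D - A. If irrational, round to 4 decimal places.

With the vertex order [a, b, c, d, e], the degrees are [4, 4, 4, 4, 4], giving D = diag(4, 4, 4, 4, 4) and L = D - A. The smallest Laplacian eigenvalue is always 0. The next one, lambda_2 = 5, measures how hard the graph is to disconnect: larger values mean better connectivity. By the matrix-tree theorem the graph has (1/5) * product of the nonzero eigenvalues = 125 spanning trees. The eigenvalues sum to 20, which equals trace(L) = 2|E|.

5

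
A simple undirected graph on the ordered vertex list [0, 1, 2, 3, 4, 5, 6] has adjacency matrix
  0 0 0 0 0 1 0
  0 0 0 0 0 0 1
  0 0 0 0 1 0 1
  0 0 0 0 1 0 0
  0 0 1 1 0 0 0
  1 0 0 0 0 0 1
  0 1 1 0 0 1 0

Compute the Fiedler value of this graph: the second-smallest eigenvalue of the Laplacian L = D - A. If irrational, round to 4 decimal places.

0.2603

Each diagonal entry of L is the vertex degree and each off-diagonal entry is -1 where an edge is present, 0 otherwise; in the order [0, 1, 2, 3, 4, 5, 6] the diagonal is [1, 1, 2, 1, 2, 2, 3]. The smallest Laplacian eigenvalue is always 0. The next one, lambda_2 = 0.2603, measures how hard the graph is to disconnect: larger values mean better connectivity. There is one zero in the spectrum, matching the 1 component. The eigenvalues sum to 12, which equals trace(L) = 2|E|.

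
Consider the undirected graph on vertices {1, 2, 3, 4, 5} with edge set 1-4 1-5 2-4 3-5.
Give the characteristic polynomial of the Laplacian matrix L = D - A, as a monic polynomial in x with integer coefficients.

x^5 - 8x^4 + 21x^3 - 20x^2 + 5x

Reading degrees in the order [1, 2, 3, 4, 5] gives [2, 1, 1, 2, 2]; set D = diag(2, 1, 1, 2, 2) and form L = D - A. Computing det(xI - L) by cofactor expansion (or equivalently via sum-over-permutations) gives x^5 - 8x^4 + 21x^3 - 20x^2 + 5x. Since p(0) = det(-L) = 0, x divides p(x). There is one zero in the spectrum, matching the 1 component. The eigenvalues sum to 8, which equals trace(L) = 2|E|.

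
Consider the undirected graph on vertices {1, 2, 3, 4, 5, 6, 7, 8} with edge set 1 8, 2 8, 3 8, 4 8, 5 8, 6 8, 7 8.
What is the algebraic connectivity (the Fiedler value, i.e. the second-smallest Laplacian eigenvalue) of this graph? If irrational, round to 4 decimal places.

Reading degrees in the order [1, 2, 3, 4, 5, 6, 7, 8] gives [1, 1, 1, 1, 1, 1, 1, 7]; set D = diag(1, 1, 1, 1, 1, 1, 1, 7) and form L = D - A. Computing the eigenvalues of L and sorting gives [0, 1, 1, 1, 1, 1, 1, 8]. The Fiedler value lambda_2 = 1 is strictly positive, so the graph is connected. The eigenvalues sum to 14, which equals trace(L) = 2|E|.

1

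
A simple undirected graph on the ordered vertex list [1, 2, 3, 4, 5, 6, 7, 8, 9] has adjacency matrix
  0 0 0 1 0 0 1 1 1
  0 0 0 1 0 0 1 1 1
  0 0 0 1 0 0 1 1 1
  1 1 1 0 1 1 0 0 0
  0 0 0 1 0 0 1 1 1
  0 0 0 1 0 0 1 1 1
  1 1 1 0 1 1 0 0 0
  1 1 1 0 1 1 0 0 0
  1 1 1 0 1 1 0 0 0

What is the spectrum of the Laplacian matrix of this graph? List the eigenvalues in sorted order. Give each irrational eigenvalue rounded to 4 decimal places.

[0, 4, 4, 4, 4, 5, 5, 5, 9]

With the vertex order [1, 2, 3, 4, 5, 6, 7, 8, 9], the degrees are [4, 4, 4, 5, 4, 4, 5, 5, 5], giving D = diag(4, 4, 4, 5, 4, 4, 5, 5, 5) and L = D - A. Since every row of L sums to 0, the all-ones vector is in the kernel and 0 is an eigenvalue. The eigenvalues sum to 40, which equals trace(L) = 2|E|.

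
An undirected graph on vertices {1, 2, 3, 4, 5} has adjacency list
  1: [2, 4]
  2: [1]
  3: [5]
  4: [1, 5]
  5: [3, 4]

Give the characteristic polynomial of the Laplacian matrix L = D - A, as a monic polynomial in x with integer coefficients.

Reading degrees in the order [1, 2, 3, 4, 5] gives [2, 1, 1, 2, 2]; set D = diag(2, 1, 1, 2, 2) and form L = D - A. L has integer entries, so p(x) = det(xI - L) has integer coefficients. Expanding the determinant yields x^5 - 8x^4 + 21x^3 - 20x^2 + 5x. Since p(0) = det(-L) = 0, x divides p(x). The eigenvalues sum to 8, which equals trace(L) = 2|E|. There is one zero in the spectrum, matching the 1 component.

x^5 - 8x^4 + 21x^3 - 20x^2 + 5x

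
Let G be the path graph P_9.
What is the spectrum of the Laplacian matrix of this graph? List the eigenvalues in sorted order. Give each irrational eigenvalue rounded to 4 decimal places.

[0, 0.1206, 0.4679, 1, 1.6527, 2.3473, 3, 3.5321, 3.8794]

The graph has 9 vertices and degree multiset [2, 2, 2, 2, 2, 2, 2, 1, 1]; D is the diagonal matrix of degrees and L = D - A. The multiplicity of 0 as a Laplacian eigenvalue equals the number of connected components. There is one zero in the spectrum, matching the 1 component.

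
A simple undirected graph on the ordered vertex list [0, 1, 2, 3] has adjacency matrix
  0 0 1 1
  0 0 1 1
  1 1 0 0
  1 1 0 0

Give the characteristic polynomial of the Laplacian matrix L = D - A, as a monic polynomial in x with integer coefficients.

Each diagonal entry of L is the vertex degree and each off-diagonal entry is -1 where an edge is present, 0 otherwise; in the order [0, 1, 2, 3] the diagonal is [2, 2, 2, 2]. The eigenvalues of L are [0, 2, 2, 4]; the characteristic polynomial is the product of (x - lambda_i), which multiplies out to x^4 - 8x^3 + 20x^2 - 16x. The constant term is 0 because L is singular (the all-ones vector lies in its kernel). The eigenvalues sum to 8, which equals trace(L) = 2|E|.

x^4 - 8x^3 + 20x^2 - 16x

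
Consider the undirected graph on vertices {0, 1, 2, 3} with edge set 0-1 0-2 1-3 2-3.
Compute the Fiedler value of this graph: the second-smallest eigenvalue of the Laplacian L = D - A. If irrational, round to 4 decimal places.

2

Each diagonal entry of L is the vertex degree and each off-diagonal entry is -1 where an edge is present, 0 otherwise; in the order [0, 1, 2, 3] the diagonal is [2, 2, 2, 2]. Computing the eigenvalues of L and sorting gives [0, 2, 2, 4]. The Fiedler value lambda_2 = 2 is strictly positive, so the graph is connected. There is one zero in the spectrum, matching the 1 component.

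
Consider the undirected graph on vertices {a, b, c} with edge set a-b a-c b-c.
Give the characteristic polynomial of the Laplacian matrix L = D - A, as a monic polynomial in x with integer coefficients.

With the vertex order [a, b, c], the degrees are [2, 2, 2], giving D = diag(2, 2, 2) and L = D - A. The eigenvalues of L are [0, 3, 3]; the characteristic polynomial is the product of (x - lambda_i), which multiplies out to x^3 - 6x^2 + 9x. Since p(0) = det(-L) = 0, x divides p(x).

x^3 - 6x^2 + 9x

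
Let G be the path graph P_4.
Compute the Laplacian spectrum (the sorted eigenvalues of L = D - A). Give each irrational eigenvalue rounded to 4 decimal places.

The graph has 4 vertices and degree multiset [2, 2, 1, 1]; D is the diagonal matrix of degrees and L = D - A. Since every row of L sums to 0, the all-ones vector is in the kernel and 0 is an eigenvalue. By the matrix-tree theorem the graph has (1/4) * product of the nonzero eigenvalues = 1 spanning tree.

[0, 0.5858, 2, 3.4142]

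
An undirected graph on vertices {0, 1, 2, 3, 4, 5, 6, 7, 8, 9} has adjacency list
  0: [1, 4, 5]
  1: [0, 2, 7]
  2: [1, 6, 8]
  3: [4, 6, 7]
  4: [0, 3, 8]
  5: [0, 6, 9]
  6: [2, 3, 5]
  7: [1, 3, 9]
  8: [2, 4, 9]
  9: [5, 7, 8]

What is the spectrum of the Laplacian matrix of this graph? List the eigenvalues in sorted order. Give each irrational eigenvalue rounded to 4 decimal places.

Reading degrees in the order [0, 1, 2, 3, 4, 5, 6, 7, 8, 9] gives [3, 3, 3, 3, 3, 3, 3, 3, 3, 3]; set D = diag(3, 3, 3, 3, 3, 3, 3, 3, 3, 3) and form L = D - A. Diagonalising L (or applying a numerical eigensolver to the 10x10 matrix) gives the spectrum above. The single zero eigenvalue shows the graph is connected.

[0, 2, 2, 2, 2, 2, 5, 5, 5, 5]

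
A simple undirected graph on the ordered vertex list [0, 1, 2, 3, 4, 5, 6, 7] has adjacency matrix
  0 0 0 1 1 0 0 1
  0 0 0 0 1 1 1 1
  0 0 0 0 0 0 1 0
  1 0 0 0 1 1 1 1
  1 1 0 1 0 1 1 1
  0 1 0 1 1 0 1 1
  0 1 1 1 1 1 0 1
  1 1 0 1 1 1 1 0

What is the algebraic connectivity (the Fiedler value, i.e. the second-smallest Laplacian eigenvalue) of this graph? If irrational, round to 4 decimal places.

Reading degrees in the order [0, 1, 2, 3, 4, 5, 6, 7] gives [3, 4, 1, 5, 6, 5, 6, 6]; set D = diag(3, 4, 1, 5, 6, 5, 6, 6) and form L = D - A. The smallest Laplacian eigenvalue is always 0. The next one, lambda_2 = 0.9594, measures how hard the graph is to disconnect: larger values mean better connectivity. By the matrix-tree theorem the graph has (1/8) * product of the nonzero eigenvalues = 3612 spanning trees. The eigenvalues sum to 36, which equals trace(L) = 2|E|.

0.9594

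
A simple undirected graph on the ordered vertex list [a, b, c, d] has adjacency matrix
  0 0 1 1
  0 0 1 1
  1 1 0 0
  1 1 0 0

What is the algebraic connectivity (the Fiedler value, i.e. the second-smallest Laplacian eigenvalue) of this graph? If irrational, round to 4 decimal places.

2

Reading degrees in the order [a, b, c, d] gives [2, 2, 2, 2]; set D = diag(2, 2, 2, 2) and form L = D - A. Computing the eigenvalues of L and sorting gives [0, 2, 2, 4]. The Fiedler value lambda_2 = 2 is strictly positive, so the graph is connected.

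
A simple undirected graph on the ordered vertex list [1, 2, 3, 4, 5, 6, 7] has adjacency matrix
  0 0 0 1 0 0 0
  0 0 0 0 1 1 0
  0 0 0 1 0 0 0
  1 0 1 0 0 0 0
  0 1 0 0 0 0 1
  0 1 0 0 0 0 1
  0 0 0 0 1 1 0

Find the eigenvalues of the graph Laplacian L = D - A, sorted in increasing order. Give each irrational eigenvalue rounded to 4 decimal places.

[0, 0, 1, 2, 2, 3, 4]

With the vertex order [1, 2, 3, 4, 5, 6, 7], the degrees are [1, 2, 1, 2, 2, 2, 2], giving D = diag(1, 2, 1, 2, 2, 2, 2) and L = D - A. Since every row of L sums to 0, the all-ones vector is in the kernel and 0 is an eigenvalue. The 2 zero eigenvalues correspond to the 2 connected components. The largest eigenvalue, 4, is at most the vertex count 7. There are 2 zeros in the spectrum, matching the 2 components.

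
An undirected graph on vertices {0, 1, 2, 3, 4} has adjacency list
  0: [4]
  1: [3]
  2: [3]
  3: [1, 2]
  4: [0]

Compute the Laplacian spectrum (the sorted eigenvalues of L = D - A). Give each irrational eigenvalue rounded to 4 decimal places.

[0, 0, 1, 2, 3]

With the vertex order [0, 1, 2, 3, 4], the degrees are [1, 1, 1, 2, 1], giving D = diag(1, 1, 1, 2, 1) and L = D - A. The multiplicity of 0 as a Laplacian eigenvalue equals the number of connected components. The 2 zero eigenvalues correspond to the 2 connected components. The eigenvalues sum to 6, which equals trace(L) = 2|E|.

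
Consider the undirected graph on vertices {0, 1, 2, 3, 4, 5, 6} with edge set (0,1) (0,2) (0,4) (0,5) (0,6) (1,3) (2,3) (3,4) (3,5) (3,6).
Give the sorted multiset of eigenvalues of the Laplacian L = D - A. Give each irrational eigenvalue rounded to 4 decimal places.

[0, 2, 2, 2, 2, 5, 7]

With the vertex order [0, 1, 2, 3, 4, 5, 6], the degrees are [5, 2, 2, 5, 2, 2, 2], giving D = diag(5, 2, 2, 5, 2, 2, 2) and L = D - A. Diagonalising L (or applying a numerical eigensolver to the 7x7 matrix) gives the spectrum above. The single zero eigenvalue shows the graph is connected.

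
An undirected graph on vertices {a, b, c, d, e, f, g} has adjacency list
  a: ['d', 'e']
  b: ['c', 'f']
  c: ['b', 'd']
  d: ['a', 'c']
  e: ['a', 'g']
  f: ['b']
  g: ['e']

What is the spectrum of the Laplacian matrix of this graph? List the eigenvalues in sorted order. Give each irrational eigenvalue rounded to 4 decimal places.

Each diagonal entry of L is the vertex degree and each off-diagonal entry is -1 where an edge is present, 0 otherwise; in the order [a, b, c, d, e, f, g] the diagonal is [2, 2, 2, 2, 2, 1, 1]. L is symmetric positive semidefinite, so every eigenvalue is real and nonnegative. The single zero eigenvalue shows the graph is connected. The largest eigenvalue, 3.8019, is at most the vertex count 7.

[0, 0.1981, 0.7530, 1.5550, 2.4450, 3.2470, 3.8019]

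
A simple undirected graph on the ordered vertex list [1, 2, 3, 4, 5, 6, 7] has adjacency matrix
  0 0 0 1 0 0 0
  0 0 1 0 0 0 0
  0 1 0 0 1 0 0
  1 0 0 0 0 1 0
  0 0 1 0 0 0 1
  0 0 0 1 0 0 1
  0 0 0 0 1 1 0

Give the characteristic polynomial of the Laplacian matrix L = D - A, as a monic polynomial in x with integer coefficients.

x^7 - 12x^6 + 55x^5 - 120x^4 + 126x^3 - 56x^2 + 7x

Reading degrees in the order [1, 2, 3, 4, 5, 6, 7] gives [1, 1, 2, 2, 2, 2, 2]; set D = diag(1, 1, 2, 2, 2, 2, 2) and form L = D - A. Computing det(xI - L) by cofactor expansion (or equivalently via sum-over-permutations) gives x^7 - 12x^6 + 55x^5 - 120x^4 + 126x^3 - 56x^2 + 7x. The coefficient of x^6 equals -trace(L) = -12, matching the sum of degrees. The eigenvalues sum to 12, which equals trace(L) = 2|E|.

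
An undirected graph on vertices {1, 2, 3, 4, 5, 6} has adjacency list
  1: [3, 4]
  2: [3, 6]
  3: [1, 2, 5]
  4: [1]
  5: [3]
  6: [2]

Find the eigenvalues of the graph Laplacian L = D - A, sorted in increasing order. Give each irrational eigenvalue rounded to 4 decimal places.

Each diagonal entry of L is the vertex degree and each off-diagonal entry is -1 where an edge is present, 0 otherwise; in the order [1, 2, 3, 4, 5, 6] the diagonal is [2, 2, 3, 1, 1, 1]. Diagonalising L (or applying a numerical eigensolver to the 6x6 matrix) gives the spectrum above. The eigenvalues sum to 10, which equals trace(L) = 2|E|. There is one zero in the spectrum, matching the 1 component.

[0, 0.3820, 0.6972, 2, 2.6180, 4.3028]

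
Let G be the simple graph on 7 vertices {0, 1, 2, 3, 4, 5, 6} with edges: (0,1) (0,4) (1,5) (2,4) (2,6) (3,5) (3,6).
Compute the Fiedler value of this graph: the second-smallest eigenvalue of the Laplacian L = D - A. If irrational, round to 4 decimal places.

Each diagonal entry of L is the vertex degree and each off-diagonal entry is -1 where an edge is present, 0 otherwise; in the order [0, 1, 2, 3, 4, 5, 6] the diagonal is [2, 2, 2, 2, 2, 2, 2]. The smallest Laplacian eigenvalue is always 0. The next one, lambda_2 = 0.7530, measures how hard the graph is to disconnect: larger values mean better connectivity.

0.7530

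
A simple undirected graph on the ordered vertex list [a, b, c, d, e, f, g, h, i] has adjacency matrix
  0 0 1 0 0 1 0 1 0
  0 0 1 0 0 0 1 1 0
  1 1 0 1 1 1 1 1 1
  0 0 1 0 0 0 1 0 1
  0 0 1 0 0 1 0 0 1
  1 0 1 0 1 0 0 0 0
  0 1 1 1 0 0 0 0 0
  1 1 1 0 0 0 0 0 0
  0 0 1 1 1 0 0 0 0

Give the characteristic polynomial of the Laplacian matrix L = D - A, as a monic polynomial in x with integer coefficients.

Each diagonal entry of L is the vertex degree and each off-diagonal entry is -1 where an edge is present, 0 otherwise; in the order [a, b, c, d, e, f, g, h, i] the diagonal is [3, 3, 8, 3, 3, 3, 3, 3, 3]. L has integer entries, so p(x) = det(xI - L) has integer coefficients. Expanding the determinant yields x^9 - 32x^8 + 428x^7 - 3136x^6 + 13786x^5 - 37232x^4 + 60276x^3 - 53424x^2 + 19845x. The constant term is 0 because L is singular (the all-ones vector lies in its kernel).

x^9 - 32x^8 + 428x^7 - 3136x^6 + 13786x^5 - 37232x^4 + 60276x^3 - 53424x^2 + 19845x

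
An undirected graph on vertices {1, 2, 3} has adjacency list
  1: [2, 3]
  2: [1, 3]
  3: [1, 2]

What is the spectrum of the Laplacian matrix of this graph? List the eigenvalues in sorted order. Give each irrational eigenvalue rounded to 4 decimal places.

With the vertex order [1, 2, 3], the degrees are [2, 2, 2], giving D = diag(2, 2, 2) and L = D - A. The multiplicity of 0 as a Laplacian eigenvalue equals the number of connected components. The single zero eigenvalue shows the graph is connected. The largest eigenvalue, 3, is at most the vertex count 3.

[0, 3, 3]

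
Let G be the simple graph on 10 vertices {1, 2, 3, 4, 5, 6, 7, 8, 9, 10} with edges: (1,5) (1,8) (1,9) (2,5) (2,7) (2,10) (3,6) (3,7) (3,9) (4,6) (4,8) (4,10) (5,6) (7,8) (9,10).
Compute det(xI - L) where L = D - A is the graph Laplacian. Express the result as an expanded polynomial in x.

x^10 - 30x^9 + 390x^8 - 2880x^7 + 13305x^6 - 39882x^5 + 77640x^4 - 94800x^3 + 66000x^2 - 20000x

Reading degrees in the order [1, 2, 3, 4, 5, 6, 7, 8, 9, 10] gives [3, 3, 3, 3, 3, 3, 3, 3, 3, 3]; set D = diag(3, 3, 3, 3, 3, 3, 3, 3, 3, 3) and form L = D - A. The eigenvalues of L are [0, 2, 2, 2, 2, 2, 5, 5, 5, 5]; the characteristic polynomial is the product of (x - lambda_i), which multiplies out to x^10 - 30x^9 + 390x^8 - 2880x^7 + 13305x^6 - 39882x^5 + 77640x^4 - 94800x^3 + 66000x^2 - 20000x. The constant term is 0 because L is singular (the all-ones vector lies in its kernel). The largest eigenvalue, 5, is at most the vertex count 10. By the matrix-tree theorem the graph has (1/10) * product of the nonzero eigenvalues = 2000 spanning trees.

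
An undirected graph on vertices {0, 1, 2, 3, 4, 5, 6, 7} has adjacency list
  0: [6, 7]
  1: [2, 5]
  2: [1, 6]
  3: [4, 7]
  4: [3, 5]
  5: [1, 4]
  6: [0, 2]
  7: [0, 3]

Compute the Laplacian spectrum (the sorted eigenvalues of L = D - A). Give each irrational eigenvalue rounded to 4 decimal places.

Each diagonal entry of L is the vertex degree and each off-diagonal entry is -1 where an edge is present, 0 otherwise; in the order [0, 1, 2, 3, 4, 5, 6, 7] the diagonal is [2, 2, 2, 2, 2, 2, 2, 2]. The multiplicity of 0 as a Laplacian eigenvalue equals the number of connected components. The single zero eigenvalue shows the graph is connected. By the matrix-tree theorem the graph has (1/8) * product of the nonzero eigenvalues = 8 spanning trees.

[0, 0.5858, 0.5858, 2, 2, 3.4142, 3.4142, 4]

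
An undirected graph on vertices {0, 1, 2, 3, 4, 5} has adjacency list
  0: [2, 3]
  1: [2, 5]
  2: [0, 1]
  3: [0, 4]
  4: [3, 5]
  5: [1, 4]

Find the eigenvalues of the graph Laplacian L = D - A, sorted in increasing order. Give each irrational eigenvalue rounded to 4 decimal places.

With the vertex order [0, 1, 2, 3, 4, 5], the degrees are [2, 2, 2, 2, 2, 2], giving D = diag(2, 2, 2, 2, 2, 2) and L = D - A. Diagonalising L (or applying a numerical eigensolver to the 6x6 matrix) gives the spectrum above. The eigenvalues sum to 12, which equals trace(L) = 2|E|. There is one zero in the spectrum, matching the 1 component.

[0, 1, 1, 3, 3, 4]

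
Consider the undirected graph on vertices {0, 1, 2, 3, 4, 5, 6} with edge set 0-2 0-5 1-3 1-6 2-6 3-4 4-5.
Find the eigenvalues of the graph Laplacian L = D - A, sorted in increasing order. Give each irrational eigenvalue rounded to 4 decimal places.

Each diagonal entry of L is the vertex degree and each off-diagonal entry is -1 where an edge is present, 0 otherwise; in the order [0, 1, 2, 3, 4, 5, 6] the diagonal is [2, 2, 2, 2, 2, 2, 2]. Diagonalising L (or applying a numerical eigensolver to the 7x7 matrix) gives the spectrum above. The single zero eigenvalue shows the graph is connected. There is one zero in the spectrum, matching the 1 component. The largest eigenvalue, 3.8019, is at most the vertex count 7.

[0, 0.7530, 0.7530, 2.4450, 2.4450, 3.8019, 3.8019]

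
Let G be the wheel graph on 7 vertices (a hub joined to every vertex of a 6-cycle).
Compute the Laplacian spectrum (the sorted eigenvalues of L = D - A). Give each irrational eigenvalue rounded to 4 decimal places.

The graph has 7 vertices and degree multiset [6, 3, 3, 3, 3, 3, 3]; D is the diagonal matrix of degrees and L = D - A. Since every row of L sums to 0, the all-ones vector is in the kernel and 0 is an eigenvalue. The single zero eigenvalue shows the graph is connected. The eigenvalues sum to 24, which equals trace(L) = 2|E|. By the matrix-tree theorem the graph has (1/7) * product of the nonzero eigenvalues = 320 spanning trees.

[0, 2, 2, 4, 4, 5, 7]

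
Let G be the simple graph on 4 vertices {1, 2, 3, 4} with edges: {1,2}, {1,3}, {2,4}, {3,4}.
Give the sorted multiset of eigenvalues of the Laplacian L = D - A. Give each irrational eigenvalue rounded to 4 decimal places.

[0, 2, 2, 4]

Each diagonal entry of L is the vertex degree and each off-diagonal entry is -1 where an edge is present, 0 otherwise; in the order [1, 2, 3, 4] the diagonal is [2, 2, 2, 2]. Diagonalising L (or applying a numerical eigensolver to the 4x4 matrix) gives the spectrum above. The single zero eigenvalue shows the graph is connected. The largest eigenvalue, 4, is at most the vertex count 4. By the matrix-tree theorem the graph has (1/4) * product of the nonzero eigenvalues = 4 spanning trees.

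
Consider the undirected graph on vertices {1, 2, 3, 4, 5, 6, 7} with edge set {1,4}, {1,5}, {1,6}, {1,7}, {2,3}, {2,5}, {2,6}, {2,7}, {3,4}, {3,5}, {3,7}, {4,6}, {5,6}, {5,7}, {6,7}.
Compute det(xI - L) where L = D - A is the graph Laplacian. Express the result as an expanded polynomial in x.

x^7 - 30x^6 + 369x^5 - 2378x^4 + 8453x^3 - 15684x^2 + 11844x

With the vertex order [1, 2, 3, 4, 5, 6, 7], the degrees are [4, 4, 4, 3, 5, 5, 5], giving D = diag(4, 4, 4, 3, 5, 5, 5) and L = D - A. L has integer entries, so p(x) = det(xI - L) has integer coefficients. Expanding the determinant yields x^7 - 30x^6 + 369x^5 - 2378x^4 + 8453x^3 - 15684x^2 + 11844x. The coefficient of x^6 equals -trace(L) = -30, matching the sum of degrees. By the matrix-tree theorem the graph has (1/7) * product of the nonzero eigenvalues = 1692 spanning trees.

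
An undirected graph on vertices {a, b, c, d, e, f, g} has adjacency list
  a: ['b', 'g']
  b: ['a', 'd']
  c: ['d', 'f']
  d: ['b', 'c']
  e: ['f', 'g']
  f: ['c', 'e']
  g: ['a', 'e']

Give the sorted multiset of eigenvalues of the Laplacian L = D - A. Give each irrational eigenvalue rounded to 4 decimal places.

Reading degrees in the order [a, b, c, d, e, f, g] gives [2, 2, 2, 2, 2, 2, 2]; set D = diag(2, 2, 2, 2, 2, 2, 2) and form L = D - A. The multiplicity of 0 as a Laplacian eigenvalue equals the number of connected components. The single zero eigenvalue shows the graph is connected. By the matrix-tree theorem the graph has (1/7) * product of the nonzero eigenvalues = 7 spanning trees.

[0, 0.7530, 0.7530, 2.4450, 2.4450, 3.8019, 3.8019]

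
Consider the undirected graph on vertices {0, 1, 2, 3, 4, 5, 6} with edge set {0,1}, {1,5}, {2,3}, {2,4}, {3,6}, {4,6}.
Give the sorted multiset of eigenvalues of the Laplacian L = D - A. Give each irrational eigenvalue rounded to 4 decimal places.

[0, 0, 1, 2, 2, 3, 4]

Each diagonal entry of L is the vertex degree and each off-diagonal entry is -1 where an edge is present, 0 otherwise; in the order [0, 1, 2, 3, 4, 5, 6] the diagonal is [1, 2, 2, 2, 2, 1, 2]. Diagonalising L (or applying a numerical eigensolver to the 7x7 matrix) gives the spectrum above. The 2 zero eigenvalues correspond to the 2 connected components. The largest eigenvalue, 4, is at most the vertex count 7.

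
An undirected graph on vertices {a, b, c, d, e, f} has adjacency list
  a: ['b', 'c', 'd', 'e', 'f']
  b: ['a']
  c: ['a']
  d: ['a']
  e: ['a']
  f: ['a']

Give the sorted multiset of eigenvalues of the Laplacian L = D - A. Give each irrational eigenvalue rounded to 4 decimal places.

[0, 1, 1, 1, 1, 6]

With the vertex order [a, b, c, d, e, f], the degrees are [5, 1, 1, 1, 1, 1], giving D = diag(5, 1, 1, 1, 1, 1) and L = D - A. The multiplicity of 0 as a Laplacian eigenvalue equals the number of connected components. There is one zero in the spectrum, matching the 1 component.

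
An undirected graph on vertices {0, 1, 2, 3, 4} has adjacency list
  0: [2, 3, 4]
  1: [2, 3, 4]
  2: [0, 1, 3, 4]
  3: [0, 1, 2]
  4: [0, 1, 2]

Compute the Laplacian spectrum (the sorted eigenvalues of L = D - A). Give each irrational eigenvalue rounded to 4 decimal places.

With the vertex order [0, 1, 2, 3, 4], the degrees are [3, 3, 4, 3, 3], giving D = diag(3, 3, 4, 3, 3) and L = D - A. L is symmetric positive semidefinite, so every eigenvalue is real and nonnegative.

[0, 3, 3, 5, 5]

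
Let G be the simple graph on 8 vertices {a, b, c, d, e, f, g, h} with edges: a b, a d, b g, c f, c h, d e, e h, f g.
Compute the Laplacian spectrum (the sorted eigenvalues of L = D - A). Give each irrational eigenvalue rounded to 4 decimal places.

[0, 0.5858, 0.5858, 2, 2, 3.4142, 3.4142, 4]

Each diagonal entry of L is the vertex degree and each off-diagonal entry is -1 where an edge is present, 0 otherwise; in the order [a, b, c, d, e, f, g, h] the diagonal is [2, 2, 2, 2, 2, 2, 2, 2]. L is symmetric positive semidefinite, so every eigenvalue is real and nonnegative. The single zero eigenvalue shows the graph is connected. The eigenvalues sum to 16, which equals trace(L) = 2|E|.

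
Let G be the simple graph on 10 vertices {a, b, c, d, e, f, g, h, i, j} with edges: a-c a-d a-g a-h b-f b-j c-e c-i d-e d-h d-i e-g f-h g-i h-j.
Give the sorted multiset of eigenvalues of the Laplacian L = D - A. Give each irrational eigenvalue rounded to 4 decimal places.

Each diagonal entry of L is the vertex degree and each off-diagonal entry is -1 where an edge is present, 0 otherwise; in the order [a, b, c, d, e, f, g, h, i, j] the diagonal is [4, 2, 3, 4, 3, 2, 3, 4, 3, 2]. Diagonalising L (or applying a numerical eigensolver to the 10x10 matrix) gives the spectrum above. The single zero eigenvalue shows the graph is connected. There is one zero in the spectrum, matching the 1 component.

[0, 0.4113, 2, 2.4537, 3, 3, 3.5463, 3.5858, 5.5887, 6.4142]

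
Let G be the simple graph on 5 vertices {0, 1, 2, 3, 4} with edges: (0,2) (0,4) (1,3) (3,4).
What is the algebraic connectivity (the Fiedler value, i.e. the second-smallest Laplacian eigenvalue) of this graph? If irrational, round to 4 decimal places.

0.3820

Each diagonal entry of L is the vertex degree and each off-diagonal entry is -1 where an edge is present, 0 otherwise; in the order [0, 1, 2, 3, 4] the diagonal is [2, 1, 1, 2, 2]. Computing the eigenvalues of L and sorting gives [0, 0.3820, 1.3820, 2.6180, 3.6180]. The Fiedler value lambda_2 = 0.3820 is strictly positive, so the graph is connected. There is one zero in the spectrum, matching the 1 component.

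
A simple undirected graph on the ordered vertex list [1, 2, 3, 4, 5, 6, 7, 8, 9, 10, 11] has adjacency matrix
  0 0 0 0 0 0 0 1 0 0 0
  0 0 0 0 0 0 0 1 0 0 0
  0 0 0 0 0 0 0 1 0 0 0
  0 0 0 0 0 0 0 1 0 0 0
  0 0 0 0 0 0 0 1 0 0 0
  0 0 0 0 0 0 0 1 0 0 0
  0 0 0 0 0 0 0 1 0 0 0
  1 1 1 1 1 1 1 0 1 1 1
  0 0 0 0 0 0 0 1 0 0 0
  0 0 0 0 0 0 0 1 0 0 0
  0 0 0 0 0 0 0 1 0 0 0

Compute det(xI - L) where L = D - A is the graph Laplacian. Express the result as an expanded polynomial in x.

With the vertex order [1, 2, 3, 4, 5, 6, 7, 8, 9, 10, 11], the degrees are [1, 1, 1, 1, 1, 1, 1, 10, 1, 1, 1], giving D = diag(1, 1, 1, 1, 1, 1, 1, 10, 1, 1, 1) and L = D - A. Computing det(xI - L) by cofactor expansion (or equivalently via sum-over-permutations) gives x^11 - 20x^10 + 135x^9 - 480x^8 + 1050x^7 - 1512x^6 + 1470x^5 - 960x^4 + 405x^3 - 100x^2 + 11x. The coefficient of x^10 equals -trace(L) = -20, matching the sum of degrees. There is one zero in the spectrum, matching the 1 component.

x^11 - 20x^10 + 135x^9 - 480x^8 + 1050x^7 - 1512x^6 + 1470x^5 - 960x^4 + 405x^3 - 100x^2 + 11x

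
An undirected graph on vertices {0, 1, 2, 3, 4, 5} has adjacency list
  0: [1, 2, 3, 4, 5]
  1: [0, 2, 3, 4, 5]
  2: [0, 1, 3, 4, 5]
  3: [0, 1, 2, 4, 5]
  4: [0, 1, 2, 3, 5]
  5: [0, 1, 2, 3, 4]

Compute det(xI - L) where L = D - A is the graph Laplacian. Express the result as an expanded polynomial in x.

x^6 - 30x^5 + 360x^4 - 2160x^3 + 6480x^2 - 7776x

Each diagonal entry of L is the vertex degree and each off-diagonal entry is -1 where an edge is present, 0 otherwise; in the order [0, 1, 2, 3, 4, 5] the diagonal is [5, 5, 5, 5, 5, 5]. Computing det(xI - L) by cofactor expansion (or equivalently via sum-over-permutations) gives x^6 - 30x^5 + 360x^4 - 2160x^3 + 6480x^2 - 7776x. The coefficient of x^5 equals -trace(L) = -30, matching the sum of degrees.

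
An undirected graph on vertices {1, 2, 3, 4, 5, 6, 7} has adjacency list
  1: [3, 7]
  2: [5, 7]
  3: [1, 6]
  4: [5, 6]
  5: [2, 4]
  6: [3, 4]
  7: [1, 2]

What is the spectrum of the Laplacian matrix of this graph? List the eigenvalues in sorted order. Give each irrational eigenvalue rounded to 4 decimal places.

[0, 0.7530, 0.7530, 2.4450, 2.4450, 3.8019, 3.8019]

With the vertex order [1, 2, 3, 4, 5, 6, 7], the degrees are [2, 2, 2, 2, 2, 2, 2], giving D = diag(2, 2, 2, 2, 2, 2, 2) and L = D - A. L is symmetric positive semidefinite, so every eigenvalue is real and nonnegative. The single zero eigenvalue shows the graph is connected. The eigenvalues sum to 14, which equals trace(L) = 2|E|.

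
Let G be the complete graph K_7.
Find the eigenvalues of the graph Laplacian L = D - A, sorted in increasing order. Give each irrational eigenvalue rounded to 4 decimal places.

[0, 7, 7, 7, 7, 7, 7]

The graph has 7 vertices and degree multiset [6, 6, 6, 6, 6, 6, 6]; D is the diagonal matrix of degrees and L = D - A. Since every row of L sums to 0, the all-ones vector is in the kernel and 0 is an eigenvalue. The single zero eigenvalue shows the graph is connected. By the matrix-tree theorem the graph has (1/7) * product of the nonzero eigenvalues = 16807 spanning trees. The eigenvalues sum to 42, which equals trace(L) = 2|E|.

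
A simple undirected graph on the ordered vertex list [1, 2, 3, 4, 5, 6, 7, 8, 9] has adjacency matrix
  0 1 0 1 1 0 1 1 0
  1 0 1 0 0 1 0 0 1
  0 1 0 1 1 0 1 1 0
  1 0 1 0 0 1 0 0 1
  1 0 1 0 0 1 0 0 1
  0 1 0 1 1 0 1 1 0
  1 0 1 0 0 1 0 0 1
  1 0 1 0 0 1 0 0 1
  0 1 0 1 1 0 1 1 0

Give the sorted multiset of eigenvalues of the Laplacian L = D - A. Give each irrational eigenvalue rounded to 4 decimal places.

[0, 4, 4, 4, 4, 5, 5, 5, 9]

Each diagonal entry of L is the vertex degree and each off-diagonal entry is -1 where an edge is present, 0 otherwise; in the order [1, 2, 3, 4, 5, 6, 7, 8, 9] the diagonal is [5, 4, 5, 4, 4, 5, 4, 4, 5]. The multiplicity of 0 as a Laplacian eigenvalue equals the number of connected components. The single zero eigenvalue shows the graph is connected. By the matrix-tree theorem the graph has (1/9) * product of the nonzero eigenvalues = 32000 spanning trees.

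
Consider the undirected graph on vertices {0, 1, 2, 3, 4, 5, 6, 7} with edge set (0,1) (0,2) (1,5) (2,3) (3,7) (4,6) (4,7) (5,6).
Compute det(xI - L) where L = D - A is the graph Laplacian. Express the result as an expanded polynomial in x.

With the vertex order [0, 1, 2, 3, 4, 5, 6, 7], the degrees are [2, 2, 2, 2, 2, 2, 2, 2], giving D = diag(2, 2, 2, 2, 2, 2, 2, 2) and L = D - A. L has integer entries, so p(x) = det(xI - L) has integer coefficients. Expanding the determinant yields x^8 - 16x^7 + 104x^6 - 352x^5 + 660x^4 - 672x^3 + 336x^2 - 64x. The constant term is 0 because L is singular (the all-ones vector lies in its kernel). By the matrix-tree theorem the graph has (1/8) * product of the nonzero eigenvalues = 8 spanning trees.

x^8 - 16x^7 + 104x^6 - 352x^5 + 660x^4 - 672x^3 + 336x^2 - 64x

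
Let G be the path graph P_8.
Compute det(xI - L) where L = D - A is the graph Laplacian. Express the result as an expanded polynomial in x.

The graph has 8 vertices and degree multiset [2, 2, 2, 2, 2, 2, 1, 1]; D is the diagonal matrix of degrees and L = D - A. Computing det(xI - L) by cofactor expansion (or equivalently via sum-over-permutations) gives x^8 - 14x^7 + 78x^6 - 220x^5 + 330x^4 - 252x^3 + 84x^2 - 8x. Since p(0) = det(-L) = 0, x divides p(x). The largest eigenvalue, 3.8478, is at most the vertex count 8. There is one zero in the spectrum, matching the 1 component.

x^8 - 14x^7 + 78x^6 - 220x^5 + 330x^4 - 252x^3 + 84x^2 - 8x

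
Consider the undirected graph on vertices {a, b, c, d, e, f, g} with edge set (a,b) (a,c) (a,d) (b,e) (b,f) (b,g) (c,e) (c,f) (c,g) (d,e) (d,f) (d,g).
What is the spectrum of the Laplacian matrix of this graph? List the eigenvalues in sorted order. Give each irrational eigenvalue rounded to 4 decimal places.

Reading degrees in the order [a, b, c, d, e, f, g] gives [3, 4, 4, 4, 3, 3, 3]; set D = diag(3, 4, 4, 4, 3, 3, 3) and form L = D - A. L is symmetric positive semidefinite, so every eigenvalue is real and nonnegative. The eigenvalues sum to 24, which equals trace(L) = 2|E|.

[0, 3, 3, 3, 4, 4, 7]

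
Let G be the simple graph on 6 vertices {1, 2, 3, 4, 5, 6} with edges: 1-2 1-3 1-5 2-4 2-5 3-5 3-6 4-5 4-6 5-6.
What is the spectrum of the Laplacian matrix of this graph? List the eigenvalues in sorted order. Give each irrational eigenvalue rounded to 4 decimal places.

Each diagonal entry of L is the vertex degree and each off-diagonal entry is -1 where an edge is present, 0 otherwise; in the order [1, 2, 3, 4, 5, 6] the diagonal is [3, 3, 3, 3, 5, 3]. The multiplicity of 0 as a Laplacian eigenvalue equals the number of connected components. The eigenvalues sum to 20, which equals trace(L) = 2|E|.

[0, 2.3820, 2.3820, 4.6180, 4.6180, 6]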